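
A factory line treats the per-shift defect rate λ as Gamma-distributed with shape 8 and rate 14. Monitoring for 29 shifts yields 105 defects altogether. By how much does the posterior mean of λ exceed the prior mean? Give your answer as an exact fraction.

619/301

Total count 105 over total exposure 29 shifts.
By Gamma–Poisson conjugacy, the posterior is Gamma(α + Σx, β + Σt) = Gamma(8 + 105, 14 + 29) = Gamma(113, 43).
Posterior mean = 113/43 = 113/43; prior mean = 8/14 = 4/7. Difference = 113/43 − 4/7 = 619/301.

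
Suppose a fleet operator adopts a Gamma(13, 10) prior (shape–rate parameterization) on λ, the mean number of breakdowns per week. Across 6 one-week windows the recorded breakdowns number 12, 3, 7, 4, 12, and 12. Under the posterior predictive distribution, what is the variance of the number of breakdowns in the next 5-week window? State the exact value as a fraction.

6615/256

Total count: 12 + 3 + 7 + 4 + 12 + 12 = 50.
Total exposure: 6 weeks.
By Gamma–Poisson conjugacy, the posterior is Gamma(α + Σx, β + Σt) = Gamma(13 + 50, 10 + 6) = Gamma(63, 16).
The posterior predictive for a window of length T is Negative Binomial with variance T·α'·(β'+T)/β'² = 5·63·21/256 = 6615/256.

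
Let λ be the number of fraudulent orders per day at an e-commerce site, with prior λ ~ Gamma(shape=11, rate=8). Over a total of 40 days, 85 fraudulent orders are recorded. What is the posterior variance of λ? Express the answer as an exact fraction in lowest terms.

1/24

Total count 85 over total exposure 40 days.
By Gamma–Poisson conjugacy, the posterior is Gamma(α + Σx, β + Σt) = Gamma(11 + 85, 8 + 40) = Gamma(96, 48).
Posterior variance = α'/β'² = 96/2304 = 1/24.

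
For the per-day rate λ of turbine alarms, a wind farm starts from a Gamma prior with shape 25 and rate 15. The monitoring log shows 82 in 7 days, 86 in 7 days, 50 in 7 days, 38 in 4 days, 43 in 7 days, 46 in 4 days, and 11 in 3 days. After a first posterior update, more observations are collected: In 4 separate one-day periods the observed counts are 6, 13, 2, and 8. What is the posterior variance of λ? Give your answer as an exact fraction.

Total count: 82 + 86 + 50 + 38 + 43 + 46 + 11 = 356.
Total exposure: 7 + 7 + 7 + 4 + 7 + 4 + 3 = 39 days.
After the first batch: Gamma(25 + 356, 15 + 39) = Gamma(381, 54).
Total count: 6 + 13 + 2 + 8 = 29.
Total exposure: 4 days.
After the second batch: Gamma(381 + 29, 54 + 4) = Gamma(410, 58).
Posterior variance = α'/β'² = 410/3364 = 205/1682.

205/1682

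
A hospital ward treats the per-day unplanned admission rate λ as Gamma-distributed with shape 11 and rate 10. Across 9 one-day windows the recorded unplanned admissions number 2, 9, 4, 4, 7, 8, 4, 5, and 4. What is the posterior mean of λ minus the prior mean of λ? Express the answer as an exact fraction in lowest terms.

371/190

Total count: 2 + 9 + 4 + 4 + 7 + 8 + 4 + 5 + 4 = 47.
Total exposure: 9 days.
The Gamma prior is conjugate for the Poisson rate, so λ | data ~ Gamma(11+47, 10+9) = Gamma(58, 19).
Posterior mean = 58/19 = 58/19; prior mean = 11/10 = 11/10. Difference = 58/19 − 11/10 = 371/190.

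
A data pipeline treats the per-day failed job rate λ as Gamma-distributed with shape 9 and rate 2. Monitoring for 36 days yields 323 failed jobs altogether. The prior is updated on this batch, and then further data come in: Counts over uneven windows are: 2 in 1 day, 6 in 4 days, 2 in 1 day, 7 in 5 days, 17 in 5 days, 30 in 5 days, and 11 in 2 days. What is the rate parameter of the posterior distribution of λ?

61

Total count 323 over total exposure 36 days.
After the first batch: Gamma(9 + 323, 2 + 36) = Gamma(332, 38).
Total count: 2 + 6 + 2 + 7 + 17 + 30 + 11 = 75.
Total exposure: 1 + 4 + 1 + 5 + 5 + 5 + 2 = 23 days.
After the second batch: Gamma(332 + 75, 38 + 23) = Gamma(407, 61).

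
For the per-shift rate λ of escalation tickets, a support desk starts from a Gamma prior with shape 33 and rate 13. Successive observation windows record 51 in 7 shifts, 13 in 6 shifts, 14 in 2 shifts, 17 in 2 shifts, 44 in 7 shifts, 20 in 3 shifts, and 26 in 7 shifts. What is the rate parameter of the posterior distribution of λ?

47

Total count: 51 + 13 + 14 + 17 + 44 + 20 + 26 = 185.
Total exposure: 7 + 6 + 2 + 2 + 7 + 3 + 7 = 34 shifts.
By Gamma–Poisson conjugacy, the posterior is Gamma(α + Σx, β + Σt) = Gamma(33 + 185, 13 + 34) = Gamma(218, 47).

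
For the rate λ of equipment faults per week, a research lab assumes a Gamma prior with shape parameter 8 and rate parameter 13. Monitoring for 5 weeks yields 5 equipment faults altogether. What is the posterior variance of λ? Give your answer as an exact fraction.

13/324

Total count 5 over total exposure 5 weeks.
Posterior: α' = 8 + 5 = 13, β' = 13 + 5 = 18.
Posterior variance = α'/β'² = 13/324.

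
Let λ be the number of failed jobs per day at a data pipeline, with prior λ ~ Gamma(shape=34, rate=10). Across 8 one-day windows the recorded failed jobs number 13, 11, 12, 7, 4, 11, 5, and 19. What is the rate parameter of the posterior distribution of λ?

Total count: 13 + 11 + 12 + 7 + 4 + 11 + 5 + 19 = 82.
Total exposure: 8 days.
Gamma(α, β) with Poisson data over total exposure Σt gives posterior Gamma(α+Σx, β+Σt) = Gamma(116, 18).

18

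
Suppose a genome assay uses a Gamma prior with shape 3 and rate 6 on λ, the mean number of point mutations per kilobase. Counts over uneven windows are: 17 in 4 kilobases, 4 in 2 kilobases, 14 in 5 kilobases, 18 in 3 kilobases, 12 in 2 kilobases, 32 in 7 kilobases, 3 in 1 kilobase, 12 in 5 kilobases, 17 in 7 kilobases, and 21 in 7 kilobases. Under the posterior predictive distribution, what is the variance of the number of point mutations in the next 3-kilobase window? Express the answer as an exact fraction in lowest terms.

Total count: 17 + 4 + 14 + 18 + 12 + 32 + 3 + 12 + 17 + 21 = 150.
Total exposure: 4 + 2 + 5 + 3 + 2 + 7 + 1 + 5 + 7 + 7 = 43 kilobases.
The Gamma prior is conjugate for the Poisson rate, so λ | data ~ Gamma(3+150, 6+43) = Gamma(153, 49).
The posterior predictive for a window of length T is Negative Binomial with variance T·α'·(β'+T)/β'² = 3·153·52/2401 = 23868/2401.

23868/2401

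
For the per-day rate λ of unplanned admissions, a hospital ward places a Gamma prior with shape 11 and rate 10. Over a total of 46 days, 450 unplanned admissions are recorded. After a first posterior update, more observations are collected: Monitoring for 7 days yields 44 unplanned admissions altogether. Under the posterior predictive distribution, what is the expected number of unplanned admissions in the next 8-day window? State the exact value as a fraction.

Total count 450 over total exposure 46 days.
After the first batch: Gamma(11 + 450, 10 + 46) = Gamma(461, 56).
Total count 44 over total exposure 7 days.
After the second batch: Gamma(461 + 44, 56 + 7) = Gamma(505, 63).
Predictive mean over an 8-day window = T·E[λ|data] = 8·505/63 = 4040/63.

4040/63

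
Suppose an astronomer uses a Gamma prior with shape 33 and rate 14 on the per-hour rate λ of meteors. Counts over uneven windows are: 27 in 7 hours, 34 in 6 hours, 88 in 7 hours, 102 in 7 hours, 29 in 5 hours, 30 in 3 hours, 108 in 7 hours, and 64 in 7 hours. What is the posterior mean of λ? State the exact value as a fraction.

Total count: 27 + 34 + 88 + 102 + 29 + 30 + 108 + 64 = 482.
Total exposure: 7 + 6 + 7 + 7 + 5 + 3 + 7 + 7 = 49 hours.
The Gamma prior is conjugate for the Poisson rate, so λ | data ~ Gamma(33+482, 14+49) = Gamma(515, 63).
Posterior mean = α'/β' = 515/63.

515/63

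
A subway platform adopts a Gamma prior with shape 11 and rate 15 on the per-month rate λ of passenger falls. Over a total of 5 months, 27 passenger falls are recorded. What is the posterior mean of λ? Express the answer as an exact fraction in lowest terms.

19/10

Total count 27 over total exposure 5 months.
Posterior: α' = 11 + 27 = 38, β' = 15 + 5 = 20.
Posterior mean = α'/β' = 38/20 = 19/10.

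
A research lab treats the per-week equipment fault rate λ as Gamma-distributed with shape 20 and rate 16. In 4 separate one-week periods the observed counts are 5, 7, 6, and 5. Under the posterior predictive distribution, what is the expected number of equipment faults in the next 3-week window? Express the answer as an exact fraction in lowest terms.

129/20

Total count: 5 + 7 + 6 + 5 = 23.
Total exposure: 4 weeks.
Conjugate update: add total count to the shape and total exposure to the rate, giving Gamma(43, 20).
Predictive mean over a 3-week window = T·E[λ|data] = 3·43/20 = 129/20.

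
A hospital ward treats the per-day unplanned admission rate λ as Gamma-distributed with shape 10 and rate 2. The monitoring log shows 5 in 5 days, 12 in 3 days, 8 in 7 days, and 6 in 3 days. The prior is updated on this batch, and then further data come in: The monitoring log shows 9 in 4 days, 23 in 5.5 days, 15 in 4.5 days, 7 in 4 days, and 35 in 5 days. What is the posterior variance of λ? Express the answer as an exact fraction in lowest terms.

130/1849

Total count: 5 + 12 + 8 + 6 = 31.
Total exposure: 5 + 3 + 7 + 3 = 18 days.
After the first batch: Gamma(10 + 31, 2 + 18) = Gamma(41, 20).
Total count: 9 + 23 + 15 + 7 + 35 = 89.
Total exposure: 4 + 5.5 + 4.5 + 4 + 5 = 23 days.
After the second batch: Gamma(41 + 89, 20 + 23) = Gamma(130, 43).
Posterior variance = α'/β'² = 130/1849.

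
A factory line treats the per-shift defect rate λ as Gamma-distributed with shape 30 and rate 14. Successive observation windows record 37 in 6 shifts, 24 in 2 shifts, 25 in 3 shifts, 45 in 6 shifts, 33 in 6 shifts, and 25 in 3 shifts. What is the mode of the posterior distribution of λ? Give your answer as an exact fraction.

Total count: 37 + 24 + 25 + 45 + 33 + 25 = 189.
Total exposure: 6 + 2 + 3 + 6 + 6 + 3 = 26 shifts.
The Gamma prior is conjugate for the Poisson rate, so λ | data ~ Gamma(30+189, 14+26) = Gamma(219, 40).
Posterior mode = (α'−1)/β' = 218/40 = 109/20.

109/20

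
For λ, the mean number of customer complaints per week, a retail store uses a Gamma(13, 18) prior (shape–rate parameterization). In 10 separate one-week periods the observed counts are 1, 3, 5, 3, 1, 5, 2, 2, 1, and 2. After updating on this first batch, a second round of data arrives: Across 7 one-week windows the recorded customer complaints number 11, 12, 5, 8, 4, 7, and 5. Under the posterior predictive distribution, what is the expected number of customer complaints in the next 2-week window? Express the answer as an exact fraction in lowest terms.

36/7

Total count: 1 + 3 + 5 + 3 + 1 + 5 + 2 + 2 + 1 + 2 = 25.
Total exposure: 10 weeks.
After the first batch: Gamma(13 + 25, 18 + 10) = Gamma(38, 28).
Total count: 11 + 12 + 5 + 8 + 4 + 7 + 5 = 52.
Total exposure: 7 weeks.
After the second batch: Gamma(38 + 52, 28 + 7) = Gamma(90, 35).
Predictive mean over a 2-week window = T·E[λ|data] = 2·90/35 = 36/7.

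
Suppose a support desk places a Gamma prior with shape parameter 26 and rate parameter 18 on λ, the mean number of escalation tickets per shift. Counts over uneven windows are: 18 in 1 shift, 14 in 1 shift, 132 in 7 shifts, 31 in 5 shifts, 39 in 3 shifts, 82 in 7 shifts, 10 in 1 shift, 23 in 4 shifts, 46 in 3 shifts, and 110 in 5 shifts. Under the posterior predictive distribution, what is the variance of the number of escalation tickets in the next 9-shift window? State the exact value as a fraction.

305856/3025

Total count: 18 + 14 + 132 + 31 + 39 + 82 + 10 + 23 + 46 + 110 = 505.
Total exposure: 1 + 1 + 7 + 5 + 3 + 7 + 1 + 4 + 3 + 5 = 37 shifts.
By Gamma–Poisson conjugacy, the posterior is Gamma(α + Σx, β + Σt) = Gamma(26 + 505, 18 + 37) = Gamma(531, 55).
The posterior predictive for a window of length T is Negative Binomial with variance T·α'·(β'+T)/β'² = 9·531·64/3025 = 305856/3025.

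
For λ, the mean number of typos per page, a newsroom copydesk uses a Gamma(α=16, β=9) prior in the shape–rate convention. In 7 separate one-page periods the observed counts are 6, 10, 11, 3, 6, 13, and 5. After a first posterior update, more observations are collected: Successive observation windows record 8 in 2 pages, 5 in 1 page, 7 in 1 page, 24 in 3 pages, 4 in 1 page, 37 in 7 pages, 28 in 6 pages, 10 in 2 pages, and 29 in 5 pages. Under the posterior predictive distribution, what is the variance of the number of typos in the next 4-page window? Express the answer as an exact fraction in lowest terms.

2664/121

Total count: 6 + 10 + 11 + 3 + 6 + 13 + 5 = 54.
Total exposure: 7 pages.
After the first batch: Gamma(16 + 54, 9 + 7) = Gamma(70, 16).
Total count: 8 + 5 + 7 + 24 + 4 + 37 + 28 + 10 + 29 = 152.
Total exposure: 2 + 1 + 1 + 3 + 1 + 7 + 6 + 2 + 5 = 28 pages.
After the second batch: Gamma(70 + 152, 16 + 28) = Gamma(222, 44).
The posterior predictive for a window of length T is Negative Binomial with variance T·α'·(β'+T)/β'² = 4·222·48/1936 = 2664/121.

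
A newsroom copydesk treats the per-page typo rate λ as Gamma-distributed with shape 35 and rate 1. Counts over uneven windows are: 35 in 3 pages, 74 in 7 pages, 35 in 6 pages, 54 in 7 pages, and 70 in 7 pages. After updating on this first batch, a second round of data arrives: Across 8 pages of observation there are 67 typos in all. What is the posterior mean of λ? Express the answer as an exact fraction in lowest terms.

Total count: 35 + 74 + 35 + 54 + 70 = 268.
Total exposure: 3 + 7 + 6 + 7 + 7 = 30 pages.
After the first batch: Gamma(35 + 268, 1 + 30) = Gamma(303, 31).
Total count 67 over total exposure 8 pages.
After the second batch: Gamma(303 + 67, 31 + 8) = Gamma(370, 39).
Posterior mean = α'/β' = 370/39.

370/39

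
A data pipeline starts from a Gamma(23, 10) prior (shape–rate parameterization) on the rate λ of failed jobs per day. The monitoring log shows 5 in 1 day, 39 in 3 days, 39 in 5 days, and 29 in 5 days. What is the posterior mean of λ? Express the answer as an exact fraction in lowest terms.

45/8

Total count: 5 + 39 + 39 + 29 = 112.
Total exposure: 1 + 3 + 5 + 5 = 14 days.
By Gamma–Poisson conjugacy, the posterior is Gamma(α + Σx, β + Σt) = Gamma(23 + 112, 10 + 14) = Gamma(135, 24).
Posterior mean = α'/β' = 135/24 = 45/8.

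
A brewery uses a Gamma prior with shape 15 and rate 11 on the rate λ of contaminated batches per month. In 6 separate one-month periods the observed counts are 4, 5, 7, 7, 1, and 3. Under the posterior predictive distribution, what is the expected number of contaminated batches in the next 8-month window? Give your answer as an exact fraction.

Total count: 4 + 5 + 7 + 7 + 1 + 3 = 27.
Total exposure: 6 months.
Conjugate update: add total count to the shape and total exposure to the rate, giving Gamma(42, 17).
Predictive mean over an 8-month window = T·E[λ|data] = 8·42/17 = 336/17.

336/17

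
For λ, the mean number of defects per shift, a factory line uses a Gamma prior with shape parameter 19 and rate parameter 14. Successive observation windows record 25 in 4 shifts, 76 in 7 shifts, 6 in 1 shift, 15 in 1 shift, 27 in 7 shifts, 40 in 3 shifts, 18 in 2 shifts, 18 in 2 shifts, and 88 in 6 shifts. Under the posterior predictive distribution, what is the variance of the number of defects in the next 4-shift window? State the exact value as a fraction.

67728/2209

Total count: 25 + 76 + 6 + 15 + 27 + 40 + 18 + 18 + 88 = 313.
Total exposure: 4 + 7 + 1 + 1 + 7 + 3 + 2 + 2 + 6 = 33 shifts.
Gamma(α, β) with Poisson data over total exposure Σt gives posterior Gamma(α+Σx, β+Σt) = Gamma(332, 47).
The posterior predictive for a window of length T is Negative Binomial with variance T·α'·(β'+T)/β'² = 4·332·51/2209 = 67728/2209.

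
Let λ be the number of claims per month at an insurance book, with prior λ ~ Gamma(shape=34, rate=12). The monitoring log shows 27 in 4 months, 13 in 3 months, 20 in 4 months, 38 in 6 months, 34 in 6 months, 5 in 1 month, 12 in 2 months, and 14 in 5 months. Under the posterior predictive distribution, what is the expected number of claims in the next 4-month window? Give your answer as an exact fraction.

788/43

Total count: 27 + 13 + 20 + 38 + 34 + 5 + 12 + 14 = 163.
Total exposure: 4 + 3 + 4 + 6 + 6 + 1 + 2 + 5 = 31 months.
By Gamma–Poisson conjugacy, the posterior is Gamma(α + Σx, β + Σt) = Gamma(34 + 163, 12 + 31) = Gamma(197, 43).
Predictive mean over a 4-month window = T·E[λ|data] = 4·197/43 = 788/43.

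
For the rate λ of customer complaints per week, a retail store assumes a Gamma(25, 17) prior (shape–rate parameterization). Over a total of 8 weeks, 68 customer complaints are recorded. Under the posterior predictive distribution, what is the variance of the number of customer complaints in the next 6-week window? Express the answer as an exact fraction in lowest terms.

Total count 68 over total exposure 8 weeks.
Gamma(α, β) with Poisson data over total exposure Σt gives posterior Gamma(α+Σx, β+Σt) = Gamma(93, 25).
The posterior predictive for a window of length T is Negative Binomial with variance T·α'·(β'+T)/β'² = 6·93·31/625 = 17298/625.

17298/625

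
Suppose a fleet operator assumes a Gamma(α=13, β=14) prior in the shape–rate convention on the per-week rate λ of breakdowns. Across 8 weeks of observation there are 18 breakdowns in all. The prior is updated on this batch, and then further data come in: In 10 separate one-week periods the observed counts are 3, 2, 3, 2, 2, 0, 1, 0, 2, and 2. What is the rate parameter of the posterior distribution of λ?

Total count 18 over total exposure 8 weeks.
After the first batch: Gamma(13 + 18, 14 + 8) = Gamma(31, 22).
Total count: 3 + 2 + 3 + 2 + 2 + 0 + 1 + 0 + 2 + 2 = 17.
Total exposure: 10 weeks.
After the second batch: Gamma(31 + 17, 22 + 10) = Gamma(48, 32).

32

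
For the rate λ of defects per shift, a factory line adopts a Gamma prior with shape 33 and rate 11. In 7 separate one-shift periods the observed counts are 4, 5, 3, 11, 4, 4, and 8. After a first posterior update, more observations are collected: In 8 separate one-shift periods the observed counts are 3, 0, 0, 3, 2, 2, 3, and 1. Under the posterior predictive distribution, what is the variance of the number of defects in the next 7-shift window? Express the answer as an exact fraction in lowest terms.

Total count: 4 + 5 + 3 + 11 + 4 + 4 + 8 = 39.
Total exposure: 7 shifts.
After the first batch: Gamma(33 + 39, 11 + 7) = Gamma(72, 18).
Total count: 3 + 0 + 0 + 3 + 2 + 2 + 3 + 1 = 14.
Total exposure: 8 shifts.
After the second batch: Gamma(72 + 14, 18 + 8) = Gamma(86, 26).
The posterior predictive for a window of length T is Negative Binomial with variance T·α'·(β'+T)/β'² = 7·86·33/676 = 9933/338.

9933/338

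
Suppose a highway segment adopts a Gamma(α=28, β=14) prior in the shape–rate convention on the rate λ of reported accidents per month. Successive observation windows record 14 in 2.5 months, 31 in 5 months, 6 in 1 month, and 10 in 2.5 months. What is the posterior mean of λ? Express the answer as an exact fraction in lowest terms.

Total count: 14 + 31 + 6 + 10 = 61.
Total exposure: 2.5 + 5 + 1 + 2.5 = 11 months.
Gamma(α, β) with Poisson data over total exposure Σt gives posterior Gamma(α+Σx, β+Σt) = Gamma(89, 25).
Posterior mean = α'/β' = 89/25.

89/25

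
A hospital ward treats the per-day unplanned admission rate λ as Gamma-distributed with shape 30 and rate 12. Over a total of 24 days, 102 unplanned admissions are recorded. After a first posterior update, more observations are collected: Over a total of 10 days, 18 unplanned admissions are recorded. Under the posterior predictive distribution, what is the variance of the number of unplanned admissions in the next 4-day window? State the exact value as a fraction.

7500/529

Total count 102 over total exposure 24 days.
After the first batch: Gamma(30 + 102, 12 + 24) = Gamma(132, 36).
Total count 18 over total exposure 10 days.
After the second batch: Gamma(132 + 18, 36 + 10) = Gamma(150, 46).
The posterior predictive for a window of length T is Negative Binomial with variance T·α'·(β'+T)/β'² = 4·150·50/2116 = 7500/529.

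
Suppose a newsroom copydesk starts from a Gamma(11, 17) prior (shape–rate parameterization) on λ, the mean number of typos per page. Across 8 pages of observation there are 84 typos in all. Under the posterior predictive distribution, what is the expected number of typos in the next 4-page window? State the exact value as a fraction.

Total count 84 over total exposure 8 pages.
The Gamma prior is conjugate for the Poisson rate, so λ | data ~ Gamma(11+84, 17+8) = Gamma(95, 25).
Predictive mean over a 4-page window = T·E[λ|data] = 4·95/25 = 76/5.

76/5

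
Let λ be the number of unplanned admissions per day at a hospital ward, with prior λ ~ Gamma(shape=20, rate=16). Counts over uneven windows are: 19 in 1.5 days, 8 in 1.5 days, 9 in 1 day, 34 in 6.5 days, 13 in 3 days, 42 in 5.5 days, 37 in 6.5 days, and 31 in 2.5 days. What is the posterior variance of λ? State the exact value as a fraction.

Total count: 19 + 8 + 9 + 34 + 13 + 42 + 37 + 31 = 193.
Total exposure: 1.5 + 1.5 + 1 + 6.5 + 3 + 5.5 + 6.5 + 2.5 = 28 days.
Gamma(α, β) with Poisson data over total exposure Σt gives posterior Gamma(α+Σx, β+Σt) = Gamma(213, 44).
Posterior variance = α'/β'² = 213/1936.

213/1936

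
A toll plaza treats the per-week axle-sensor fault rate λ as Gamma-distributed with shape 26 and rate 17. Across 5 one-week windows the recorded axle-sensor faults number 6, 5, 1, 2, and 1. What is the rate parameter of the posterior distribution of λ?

Total count: 6 + 5 + 1 + 2 + 1 = 15.
Total exposure: 5 weeks.
The Gamma prior is conjugate for the Poisson rate, so λ | data ~ Gamma(26+15, 17+5) = Gamma(41, 22).

22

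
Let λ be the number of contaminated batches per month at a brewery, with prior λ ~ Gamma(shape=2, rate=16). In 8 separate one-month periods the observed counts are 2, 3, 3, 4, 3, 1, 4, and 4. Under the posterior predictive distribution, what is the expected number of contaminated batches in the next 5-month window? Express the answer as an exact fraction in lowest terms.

Total count: 2 + 3 + 3 + 4 + 3 + 1 + 4 + 4 = 24.
Total exposure: 8 months.
Conjugate update: add total count to the shape and total exposure to the rate, giving Gamma(26, 24).
Predictive mean over a 5-month window = T·E[λ|data] = 5·26/24 = 65/12.

65/12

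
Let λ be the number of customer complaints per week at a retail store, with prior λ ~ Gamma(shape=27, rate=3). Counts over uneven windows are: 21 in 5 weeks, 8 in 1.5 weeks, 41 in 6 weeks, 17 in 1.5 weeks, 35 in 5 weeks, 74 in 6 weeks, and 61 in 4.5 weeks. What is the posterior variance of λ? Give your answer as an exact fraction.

1136/4225

Total count: 21 + 8 + 41 + 17 + 35 + 74 + 61 = 257.
Total exposure: 5 + 1.5 + 6 + 1.5 + 5 + 6 + 4.5 = 29.5 weeks.
By Gamma–Poisson conjugacy, the posterior is Gamma(α + Σx, β + Σt) = Gamma(27 + 257, 3 + 29.5) = Gamma(284, 65/2).
Posterior variance = α'/β'² = 284/(4225/4) = 1136/4225.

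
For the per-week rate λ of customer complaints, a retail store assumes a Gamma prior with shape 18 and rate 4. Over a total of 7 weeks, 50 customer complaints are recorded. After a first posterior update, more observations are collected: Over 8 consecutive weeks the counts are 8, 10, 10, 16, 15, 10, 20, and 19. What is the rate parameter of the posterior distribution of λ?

Total count 50 over total exposure 7 weeks.
After the first batch: Gamma(18 + 50, 4 + 7) = Gamma(68, 11).
Total count: 8 + 10 + 10 + 16 + 15 + 10 + 20 + 19 = 108.
Total exposure: 8 weeks.
After the second batch: Gamma(68 + 108, 11 + 8) = Gamma(176, 19).

19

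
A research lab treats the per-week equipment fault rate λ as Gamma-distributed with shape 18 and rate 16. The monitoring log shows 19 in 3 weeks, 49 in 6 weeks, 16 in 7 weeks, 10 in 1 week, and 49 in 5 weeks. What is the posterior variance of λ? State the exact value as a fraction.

161/1444

Total count: 19 + 49 + 16 + 10 + 49 = 143.
Total exposure: 3 + 6 + 7 + 1 + 5 = 22 weeks.
The Gamma prior is conjugate for the Poisson rate, so λ | data ~ Gamma(18+143, 16+22) = Gamma(161, 38).
Posterior variance = α'/β'² = 161/1444.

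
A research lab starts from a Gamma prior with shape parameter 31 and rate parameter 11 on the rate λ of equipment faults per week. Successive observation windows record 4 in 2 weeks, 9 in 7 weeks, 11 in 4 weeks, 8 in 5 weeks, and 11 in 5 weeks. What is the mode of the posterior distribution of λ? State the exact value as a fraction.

73/34

Total count: 4 + 9 + 11 + 8 + 11 = 43.
Total exposure: 2 + 7 + 4 + 5 + 5 = 23 weeks.
Posterior: α' = 31 + 43 = 74, β' = 11 + 23 = 34.
Posterior mode = (α'−1)/β' = 73/34.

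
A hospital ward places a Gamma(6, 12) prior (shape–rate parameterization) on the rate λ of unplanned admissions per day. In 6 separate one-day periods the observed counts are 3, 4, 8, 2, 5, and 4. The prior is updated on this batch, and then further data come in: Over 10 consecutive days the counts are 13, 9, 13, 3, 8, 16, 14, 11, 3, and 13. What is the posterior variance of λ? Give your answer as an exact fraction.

Total count: 3 + 4 + 8 + 2 + 5 + 4 = 26.
Total exposure: 6 days.
After the first batch: Gamma(6 + 26, 12 + 6) = Gamma(32, 18).
Total count: 13 + 9 + 13 + 3 + 8 + 16 + 14 + 11 + 3 + 13 = 103.
Total exposure: 10 days.
After the second batch: Gamma(32 + 103, 18 + 10) = Gamma(135, 28).
Posterior variance = α'/β'² = 135/784.

135/784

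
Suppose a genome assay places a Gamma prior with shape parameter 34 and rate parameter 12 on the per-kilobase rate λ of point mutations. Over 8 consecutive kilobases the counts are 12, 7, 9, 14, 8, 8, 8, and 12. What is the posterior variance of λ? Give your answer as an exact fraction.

7/25

Total count: 12 + 7 + 9 + 14 + 8 + 8 + 8 + 12 = 78.
Total exposure: 8 kilobases.
By Gamma–Poisson conjugacy, the posterior is Gamma(α + Σx, β + Σt) = Gamma(34 + 78, 12 + 8) = Gamma(112, 20).
Posterior variance = α'/β'² = 112/400 = 7/25.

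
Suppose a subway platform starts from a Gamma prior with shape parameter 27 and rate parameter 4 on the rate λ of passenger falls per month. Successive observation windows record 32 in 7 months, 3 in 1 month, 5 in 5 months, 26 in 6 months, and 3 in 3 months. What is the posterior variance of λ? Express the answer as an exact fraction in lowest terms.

Total count: 32 + 3 + 5 + 26 + 3 = 69.
Total exposure: 7 + 1 + 5 + 6 + 3 = 22 months.
By Gamma–Poisson conjugacy, the posterior is Gamma(α + Σx, β + Σt) = Gamma(27 + 69, 4 + 22) = Gamma(96, 26).
Posterior variance = α'/β'² = 96/676 = 24/169.

24/169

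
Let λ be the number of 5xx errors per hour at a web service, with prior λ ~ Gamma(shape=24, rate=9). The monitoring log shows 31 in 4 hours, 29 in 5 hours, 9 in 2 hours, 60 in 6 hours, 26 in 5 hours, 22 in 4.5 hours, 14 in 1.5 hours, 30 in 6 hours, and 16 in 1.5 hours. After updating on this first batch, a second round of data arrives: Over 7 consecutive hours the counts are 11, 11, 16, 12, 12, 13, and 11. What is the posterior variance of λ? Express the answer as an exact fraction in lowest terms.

1388/10609

Total count: 31 + 29 + 9 + 60 + 26 + 22 + 14 + 30 + 16 = 237.
Total exposure: 4 + 5 + 2 + 6 + 5 + 4.5 + 1.5 + 6 + 1.5 = 35.5 hours.
After the first batch: Gamma(24 + 237, 9 + 35.5) = Gamma(261, 89/2).
Total count: 11 + 11 + 16 + 12 + 12 + 13 + 11 = 86.
Total exposure: 7 hours.
After the second batch: Gamma(261 + 86, 89/2 + 7) = Gamma(347, 103/2).
Posterior variance = α'/β'² = 347/(10609/4) = 1388/10609.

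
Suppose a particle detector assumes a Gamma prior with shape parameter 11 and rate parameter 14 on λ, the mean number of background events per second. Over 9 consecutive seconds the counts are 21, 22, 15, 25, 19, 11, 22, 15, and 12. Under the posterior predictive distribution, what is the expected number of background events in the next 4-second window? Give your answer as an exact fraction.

692/23

Total count: 21 + 22 + 15 + 25 + 19 + 11 + 22 + 15 + 12 = 162.
Total exposure: 9 seconds.
The Gamma prior is conjugate for the Poisson rate, so λ | data ~ Gamma(11+162, 14+9) = Gamma(173, 23).
Predictive mean over a 4-second window = T·E[λ|data] = 4·173/23 = 692/23.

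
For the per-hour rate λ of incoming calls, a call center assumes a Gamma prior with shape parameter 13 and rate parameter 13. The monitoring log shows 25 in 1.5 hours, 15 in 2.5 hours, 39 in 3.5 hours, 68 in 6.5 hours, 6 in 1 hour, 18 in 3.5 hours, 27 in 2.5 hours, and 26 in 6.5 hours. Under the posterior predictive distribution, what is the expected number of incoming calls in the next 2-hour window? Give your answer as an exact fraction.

Total count: 25 + 15 + 39 + 68 + 6 + 18 + 27 + 26 = 224.
Total exposure: 1.5 + 2.5 + 3.5 + 6.5 + 1 + 3.5 + 2.5 + 6.5 = 27.5 hours.
Gamma(α, β) with Poisson data over total exposure Σt gives posterior Gamma(α+Σx, β+Σt) = Gamma(237, 81/2).
Predictive mean over a 2-hour window = T·E[λ|data] = 2·237/(81/2) = 316/27.

316/27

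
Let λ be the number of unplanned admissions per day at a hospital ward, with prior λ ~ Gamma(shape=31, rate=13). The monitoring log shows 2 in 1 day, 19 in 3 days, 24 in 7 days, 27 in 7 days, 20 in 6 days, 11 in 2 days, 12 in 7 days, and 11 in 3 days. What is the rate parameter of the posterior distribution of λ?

Total count: 2 + 19 + 24 + 27 + 20 + 11 + 12 + 11 = 126.
Total exposure: 1 + 3 + 7 + 7 + 6 + 2 + 7 + 3 = 36 days.
Posterior: α' = 31 + 126 = 157, β' = 13 + 36 = 49.

49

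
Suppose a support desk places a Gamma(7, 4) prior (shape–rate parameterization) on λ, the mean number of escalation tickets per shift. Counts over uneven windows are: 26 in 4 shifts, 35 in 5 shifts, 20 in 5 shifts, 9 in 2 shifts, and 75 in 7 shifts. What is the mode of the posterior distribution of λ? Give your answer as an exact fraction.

19/3

Total count: 26 + 35 + 20 + 9 + 75 = 165.
Total exposure: 4 + 5 + 5 + 2 + 7 = 23 shifts.
Posterior: α' = 7 + 165 = 172, β' = 4 + 23 = 27.
Posterior mode = (α'−1)/β' = 171/27 = 19/3.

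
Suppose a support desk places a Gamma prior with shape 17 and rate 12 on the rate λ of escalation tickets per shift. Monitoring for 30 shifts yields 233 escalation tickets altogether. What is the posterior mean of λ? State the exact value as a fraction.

Total count 233 over total exposure 30 shifts.
Conjugate update: add total count to the shape and total exposure to the rate, giving Gamma(250, 42).
Posterior mean = α'/β' = 250/42 = 125/21.

125/21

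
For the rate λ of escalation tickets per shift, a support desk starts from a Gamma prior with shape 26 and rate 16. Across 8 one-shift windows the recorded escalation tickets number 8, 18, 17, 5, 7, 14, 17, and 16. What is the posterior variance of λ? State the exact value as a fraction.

Total count: 8 + 18 + 17 + 5 + 7 + 14 + 17 + 16 = 102.
Total exposure: 8 shifts.
Gamma(α, β) with Poisson data over total exposure Σt gives posterior Gamma(α+Σx, β+Σt) = Gamma(128, 24).
Posterior variance = α'/β'² = 128/576 = 2/9.

2/9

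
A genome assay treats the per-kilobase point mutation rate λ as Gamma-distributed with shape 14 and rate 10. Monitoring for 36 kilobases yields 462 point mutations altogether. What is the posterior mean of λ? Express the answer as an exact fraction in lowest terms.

Total count 462 over total exposure 36 kilobases.
Posterior: α' = 14 + 462 = 476, β' = 10 + 36 = 46.
Posterior mean = α'/β' = 476/46 = 238/23.

238/23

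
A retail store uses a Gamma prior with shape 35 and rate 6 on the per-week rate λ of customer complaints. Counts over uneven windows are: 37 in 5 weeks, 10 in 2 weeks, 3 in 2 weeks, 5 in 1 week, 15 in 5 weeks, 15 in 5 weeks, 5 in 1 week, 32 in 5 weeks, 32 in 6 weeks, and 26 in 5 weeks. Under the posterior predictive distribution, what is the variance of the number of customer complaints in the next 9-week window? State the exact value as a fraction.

Total count: 37 + 10 + 3 + 5 + 15 + 15 + 5 + 32 + 32 + 26 = 180.
Total exposure: 5 + 2 + 2 + 1 + 5 + 5 + 1 + 5 + 6 + 5 = 37 weeks.
Gamma(α, β) with Poisson data over total exposure Σt gives posterior Gamma(α+Σx, β+Σt) = Gamma(215, 43).
The posterior predictive for a window of length T is Negative Binomial with variance T·α'·(β'+T)/β'² = 9·215·52/1849 = 2340/43.

2340/43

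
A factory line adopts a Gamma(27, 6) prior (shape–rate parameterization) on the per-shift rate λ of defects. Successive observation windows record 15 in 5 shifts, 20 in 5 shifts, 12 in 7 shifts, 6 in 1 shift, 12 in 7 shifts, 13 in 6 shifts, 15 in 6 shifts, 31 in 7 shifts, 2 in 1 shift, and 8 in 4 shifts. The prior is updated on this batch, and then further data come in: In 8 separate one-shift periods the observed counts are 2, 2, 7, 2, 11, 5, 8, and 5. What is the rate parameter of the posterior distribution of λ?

Total count: 15 + 20 + 12 + 6 + 12 + 13 + 15 + 31 + 2 + 8 = 134.
Total exposure: 5 + 5 + 7 + 1 + 7 + 6 + 6 + 7 + 1 + 4 = 49 shifts.
After the first batch: Gamma(27 + 134, 6 + 49) = Gamma(161, 55).
Total count: 2 + 2 + 7 + 2 + 11 + 5 + 8 + 5 = 42.
Total exposure: 8 shifts.
After the second batch: Gamma(161 + 42, 55 + 8) = Gamma(203, 63).

63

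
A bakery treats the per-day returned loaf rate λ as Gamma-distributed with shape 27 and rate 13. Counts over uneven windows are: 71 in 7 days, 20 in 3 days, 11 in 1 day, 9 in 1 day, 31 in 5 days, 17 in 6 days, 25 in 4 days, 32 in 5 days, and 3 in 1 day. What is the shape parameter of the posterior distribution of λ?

246

Total count: 71 + 20 + 11 + 9 + 31 + 17 + 25 + 32 + 3 = 219.
Total exposure: 7 + 3 + 1 + 1 + 5 + 6 + 4 + 5 + 1 = 33 days.
Conjugate update: add total count to the shape and total exposure to the rate, giving Gamma(246, 46).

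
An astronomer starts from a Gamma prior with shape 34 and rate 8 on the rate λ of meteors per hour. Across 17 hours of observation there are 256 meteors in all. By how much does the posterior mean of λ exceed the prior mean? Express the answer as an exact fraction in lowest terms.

Total count 256 over total exposure 17 hours.
Posterior: α' = 34 + 256 = 290, β' = 8 + 17 = 25.
Posterior mean = 290/25 = 58/5; prior mean = 34/8 = 17/4. Difference = 58/5 − 17/4 = 147/20.

147/20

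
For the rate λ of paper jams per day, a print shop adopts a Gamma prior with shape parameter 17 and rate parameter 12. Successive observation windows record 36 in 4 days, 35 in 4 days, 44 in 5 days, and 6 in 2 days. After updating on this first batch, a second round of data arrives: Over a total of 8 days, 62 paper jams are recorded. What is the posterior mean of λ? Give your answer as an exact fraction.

Total count: 36 + 35 + 44 + 6 = 121.
Total exposure: 4 + 4 + 5 + 2 = 15 days.
After the first batch: Gamma(17 + 121, 12 + 15) = Gamma(138, 27).
Total count 62 over total exposure 8 days.
After the second batch: Gamma(138 + 62, 27 + 8) = Gamma(200, 35).
Posterior mean = α'/β' = 200/35 = 40/7.

40/7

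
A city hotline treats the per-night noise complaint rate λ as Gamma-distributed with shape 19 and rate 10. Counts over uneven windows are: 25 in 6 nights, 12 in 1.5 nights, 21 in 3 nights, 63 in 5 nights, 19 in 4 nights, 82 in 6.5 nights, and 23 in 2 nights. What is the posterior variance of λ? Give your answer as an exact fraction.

66/361

Total count: 25 + 12 + 21 + 63 + 19 + 82 + 23 = 245.
Total exposure: 6 + 1.5 + 3 + 5 + 4 + 6.5 + 2 = 28 nights.
Conjugate update: add total count to the shape and total exposure to the rate, giving Gamma(264, 38).
Posterior variance = α'/β'² = 264/1444 = 66/361.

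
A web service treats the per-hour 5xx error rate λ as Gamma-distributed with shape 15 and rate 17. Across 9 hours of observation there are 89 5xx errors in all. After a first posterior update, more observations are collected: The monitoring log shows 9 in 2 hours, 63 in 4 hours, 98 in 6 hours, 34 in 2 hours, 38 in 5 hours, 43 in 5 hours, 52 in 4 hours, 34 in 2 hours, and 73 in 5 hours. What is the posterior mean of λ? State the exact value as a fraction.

Total count 89 over total exposure 9 hours.
After the first batch: Gamma(15 + 89, 17 + 9) = Gamma(104, 26).
Total count: 9 + 63 + 98 + 34 + 38 + 43 + 52 + 34 + 73 = 444.
Total exposure: 2 + 4 + 6 + 2 + 5 + 5 + 4 + 2 + 5 = 35 hours.
After the second batch: Gamma(104 + 444, 26 + 35) = Gamma(548, 61).
Posterior mean = α'/β' = 548/61.

548/61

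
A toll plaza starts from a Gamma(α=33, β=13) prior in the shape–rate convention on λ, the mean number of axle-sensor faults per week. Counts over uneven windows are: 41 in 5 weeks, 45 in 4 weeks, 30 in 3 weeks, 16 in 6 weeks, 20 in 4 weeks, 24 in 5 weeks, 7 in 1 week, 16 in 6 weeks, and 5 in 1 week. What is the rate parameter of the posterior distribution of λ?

48

Total count: 41 + 45 + 30 + 16 + 20 + 24 + 7 + 16 + 5 = 204.
Total exposure: 5 + 4 + 3 + 6 + 4 + 5 + 1 + 6 + 1 = 35 weeks.
Conjugate update: add total count to the shape and total exposure to the rate, giving Gamma(237, 48).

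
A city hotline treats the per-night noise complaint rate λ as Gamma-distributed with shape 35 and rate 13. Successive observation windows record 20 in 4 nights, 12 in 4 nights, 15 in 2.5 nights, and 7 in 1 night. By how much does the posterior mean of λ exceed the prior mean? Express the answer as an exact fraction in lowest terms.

599/637

Total count: 20 + 12 + 15 + 7 = 54.
Total exposure: 4 + 4 + 2.5 + 1 = 11.5 nights.
Conjugate update: add total count to the shape and total exposure to the rate, giving Gamma(89, 49/2).
Posterior mean = 89/(49/2) = 178/49; prior mean = 35/13 = 35/13. Difference = 178/49 − 35/13 = 599/637.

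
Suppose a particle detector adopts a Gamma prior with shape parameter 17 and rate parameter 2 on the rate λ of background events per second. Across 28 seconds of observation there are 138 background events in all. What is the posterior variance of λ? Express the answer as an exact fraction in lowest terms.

31/180

Total count 138 over total exposure 28 seconds.
Conjugate update: add total count to the shape and total exposure to the rate, giving Gamma(155, 30).
Posterior variance = α'/β'² = 155/900 = 31/180.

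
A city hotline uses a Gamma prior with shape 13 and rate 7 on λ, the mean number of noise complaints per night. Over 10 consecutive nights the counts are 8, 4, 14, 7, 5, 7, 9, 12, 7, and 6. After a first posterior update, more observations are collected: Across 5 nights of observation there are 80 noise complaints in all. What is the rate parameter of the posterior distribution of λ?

22

Total count: 8 + 4 + 14 + 7 + 5 + 7 + 9 + 12 + 7 + 6 = 79.
Total exposure: 10 nights.
After the first batch: Gamma(13 + 79, 7 + 10) = Gamma(92, 17).
Total count 80 over total exposure 5 nights.
After the second batch: Gamma(92 + 80, 17 + 5) = Gamma(172, 22).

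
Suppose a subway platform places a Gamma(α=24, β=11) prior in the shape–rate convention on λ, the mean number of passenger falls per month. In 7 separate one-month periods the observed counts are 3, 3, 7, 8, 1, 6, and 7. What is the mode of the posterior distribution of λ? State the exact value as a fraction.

Total count: 3 + 3 + 7 + 8 + 1 + 6 + 7 = 35.
Total exposure: 7 months.
The Gamma prior is conjugate for the Poisson rate, so λ | data ~ Gamma(24+35, 11+7) = Gamma(59, 18).
Posterior mode = (α'−1)/β' = 58/18 = 29/9.

29/9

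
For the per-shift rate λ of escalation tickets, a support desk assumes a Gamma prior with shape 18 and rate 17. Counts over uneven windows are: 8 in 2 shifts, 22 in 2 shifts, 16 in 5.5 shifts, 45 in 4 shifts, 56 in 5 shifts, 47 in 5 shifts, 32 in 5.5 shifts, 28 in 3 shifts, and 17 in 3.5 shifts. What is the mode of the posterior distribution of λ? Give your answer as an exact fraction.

Total count: 8 + 22 + 16 + 45 + 56 + 47 + 32 + 28 + 17 = 271.
Total exposure: 2 + 2 + 5.5 + 4 + 5 + 5 + 5.5 + 3 + 3.5 = 35.5 shifts.
By Gamma–Poisson conjugacy, the posterior is Gamma(α + Σx, β + Σt) = Gamma(18 + 271, 17 + 35.5) = Gamma(289, 105/2).
Posterior mode = (α'−1)/β' = 288/(105/2) = 192/35.

192/35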